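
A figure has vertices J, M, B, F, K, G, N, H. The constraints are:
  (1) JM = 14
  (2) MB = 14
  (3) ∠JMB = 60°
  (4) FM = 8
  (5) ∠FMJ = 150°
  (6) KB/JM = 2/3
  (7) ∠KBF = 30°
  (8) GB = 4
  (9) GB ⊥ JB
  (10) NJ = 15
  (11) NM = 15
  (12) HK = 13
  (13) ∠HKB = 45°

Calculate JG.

Step 1: By the law of cosines on triangle BMJ: BJ² = 14² + 14² − 2·14·14·cos(60°) = 196, so BJ = 14.
Step 2: By the law of cosines on triangle JBG: JG² = 14² + 4² − 2·14·4·cos(90°) = 212, so JG = 2·√53.

Therefore, the length of JG = 2·√53.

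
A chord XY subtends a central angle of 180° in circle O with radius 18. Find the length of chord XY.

Chord length = 2r sin(θ/2)
= 2 × 18 × sin(180°/2)
= 2 × 18 × sin(90°)
= 36

36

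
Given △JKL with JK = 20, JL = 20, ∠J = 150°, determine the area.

Area = (1/2)(20)(20) sin(150°) = (1/2)(20)(20)(1/2) = 100

100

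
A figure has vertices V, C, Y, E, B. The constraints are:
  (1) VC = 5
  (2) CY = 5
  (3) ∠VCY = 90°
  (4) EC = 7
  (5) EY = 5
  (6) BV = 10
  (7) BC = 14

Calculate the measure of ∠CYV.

Step 1: By the law of cosines on triangle YCV: YV² = 5² + 5² − 2·5·5·cos(90°) = 50, so YV = 5·√2.
Step 2: By the inverse law of cosines on triangle CYV: cos(∠CYV) = (5² + (5·√2)² − 5²) / (2·5·5·√2) = 50/70.71 = 0.7071, so ∠CYV = 45°.

Therefore, the measure of angle ∠CYV = 45°.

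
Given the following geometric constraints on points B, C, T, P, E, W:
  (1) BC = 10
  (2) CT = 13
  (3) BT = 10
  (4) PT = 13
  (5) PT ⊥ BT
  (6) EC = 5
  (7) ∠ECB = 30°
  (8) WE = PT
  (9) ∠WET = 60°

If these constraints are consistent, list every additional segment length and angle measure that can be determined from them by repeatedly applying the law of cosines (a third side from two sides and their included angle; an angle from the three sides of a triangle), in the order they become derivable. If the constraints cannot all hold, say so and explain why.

The constraints are consistent. Derivable facts, in order:
After 1 step:
- BE ≈ 6.2
- BP ≈ 16.4
- ∠BCT = 49.46°
- ∠BTC = 49.46°
- ∠CBT = 81.08°
After 2 steps:
- ∠BEC = 126.21°
- ∠BPT = 37.57°
- ∠CBE = 23.79°
- ∠PBT = 52.43°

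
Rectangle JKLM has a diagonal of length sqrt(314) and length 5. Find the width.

Using the Pythagorean theorem: d^2 = a^2 + b^2
b^2 = d^2 - a^2
b^2 = 314 - 25
b^2 = 289
b = sqrt(289) = 17

17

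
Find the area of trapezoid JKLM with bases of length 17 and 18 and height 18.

A trapezoid's area equals the midsegment times the height.
The midsegment is (17 + 18) / 2 = 35/2.
Area = 35/2 * 18 = 315.

315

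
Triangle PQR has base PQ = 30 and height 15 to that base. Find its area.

A triangle's area is half the area of a rectangle with the same base and height.
Area = (1/2) * 30 * 15 = 225.

225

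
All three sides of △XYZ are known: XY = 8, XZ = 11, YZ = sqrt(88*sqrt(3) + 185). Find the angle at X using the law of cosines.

When all three sides of a triangle are known, the law of cosines can be rearranged to find any angle.
cos(C) = (a² + b² - c²) / (2ab) gives cos(X) = -sqrt(3)/2.
Taking the inverse cosine: X = 150°.

150°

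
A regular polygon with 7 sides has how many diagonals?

The number of diagonals in an n-gon is n(n - 3)/2.
For n = 7: 7(7 - 3)/2 = 7 × 4 / 2 = 14.

14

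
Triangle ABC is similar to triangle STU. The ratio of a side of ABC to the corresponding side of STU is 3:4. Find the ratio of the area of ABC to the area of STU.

Area scales with the square of linear dimensions. If every length is multiplied by 3/4, then the area is multiplied by (3/4)^2 = 9/16.
The area ratio is 9:16.

9:16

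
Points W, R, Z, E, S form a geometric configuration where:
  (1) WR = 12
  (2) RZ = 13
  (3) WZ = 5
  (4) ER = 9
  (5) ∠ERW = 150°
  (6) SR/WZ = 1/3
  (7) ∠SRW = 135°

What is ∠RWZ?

Step 1: By the inverse law of cosines on triangle RWZ: cos(∠RWZ) = (12² + 5² − 13²) / (2·12·5) = 0/120 = 0, so ∠RWZ = 90°.

Therefore, the measure of angle ∠RWZ = 90°.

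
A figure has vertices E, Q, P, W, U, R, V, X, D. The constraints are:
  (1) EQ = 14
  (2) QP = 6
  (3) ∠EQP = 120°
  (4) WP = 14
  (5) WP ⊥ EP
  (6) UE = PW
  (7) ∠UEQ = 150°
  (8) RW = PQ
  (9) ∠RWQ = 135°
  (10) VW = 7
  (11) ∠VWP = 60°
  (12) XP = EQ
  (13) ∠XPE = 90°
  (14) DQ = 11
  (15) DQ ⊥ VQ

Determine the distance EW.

Step 1: By the law of cosines on triangle EQP: EP² = 14² + 6² − 2·14·6·cos(120°) = 316, so EP = 2·√79.
Step 2: By the law of cosines on triangle EPW: EW² = (2·√79)² + 14² − 2·2·√79·14·cos(90°) = 512, so EW = 16·√2.

Therefore, the length of EW = 16·√2.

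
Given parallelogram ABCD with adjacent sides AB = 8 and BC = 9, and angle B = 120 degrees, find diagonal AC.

Law of cosines: d^2 = 8^2 + 9^2 - 2(8)(9)cos(120°) = 217, so d = sqrt(217).

sqrt(217)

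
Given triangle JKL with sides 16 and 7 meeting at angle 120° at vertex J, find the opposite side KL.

Law of cosines: KL^2 = 16^2 + 7^2 - 2(16)(7)cos(120°) = 417, so KL = sqrt(417).

sqrt(417)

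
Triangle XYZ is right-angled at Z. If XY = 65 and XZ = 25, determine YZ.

YZ = sqrt(65^2 - 25^2) = sqrt(3600) = 60

60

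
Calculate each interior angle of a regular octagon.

Each interior angle of a regular n-gon is (n - 2) * 180 / n.
For n = 8: (8 - 2) * 180 / 8 = 1080/8 = 135 degrees.

135 degrees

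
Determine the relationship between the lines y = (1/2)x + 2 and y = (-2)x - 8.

Slope of line 1: m1 = 1/2
Slope of line 2: m2 = -2
m1 * m2 = -1, so perpendicular.

Perpendicular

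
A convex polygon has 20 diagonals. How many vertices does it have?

Using d = n(n - 3)/2, we solve 20 = n(n - 3)/2.
So n(n - 3) = 40.
Testing n = 8: 8 * 5 = 40 = 40. Correct.
The polygon has 8 sides.

8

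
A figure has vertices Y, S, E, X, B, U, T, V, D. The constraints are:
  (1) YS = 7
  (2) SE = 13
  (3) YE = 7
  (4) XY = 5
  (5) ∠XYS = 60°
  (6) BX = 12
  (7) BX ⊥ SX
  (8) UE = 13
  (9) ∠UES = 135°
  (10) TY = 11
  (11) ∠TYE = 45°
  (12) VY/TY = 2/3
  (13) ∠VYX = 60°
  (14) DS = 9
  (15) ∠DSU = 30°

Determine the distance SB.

Step 1: By the law of cosines on triangle SYX: SX² = 7² + 5² − 2·7·5·cos(60°) = 39, so SX = √39.
Step 2: By the law of cosines on triangle SXB: SB² = √39² + 12² − 2·√39·12·cos(90°) = 183, so SB = √183.

Therefore, the length of SB = √183.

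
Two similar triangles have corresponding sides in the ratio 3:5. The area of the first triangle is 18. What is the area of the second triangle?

For similar figures, the area ratio equals the square of the side ratio.
Side ratio (the first triangle to the second triangle) = 3:5, so area ratio = 3^2:5^2 = 9:25.
If the area of the first triangle is 18, then the area of the second triangle = 18 * (25/9) = 50.

50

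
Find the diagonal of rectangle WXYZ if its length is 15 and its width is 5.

Using the Pythagorean theorem:
d² = 15² + 5² = 225 + 25 = 250
d = sqrt(250) = 5*sqrt(10)

5*sqrt(10)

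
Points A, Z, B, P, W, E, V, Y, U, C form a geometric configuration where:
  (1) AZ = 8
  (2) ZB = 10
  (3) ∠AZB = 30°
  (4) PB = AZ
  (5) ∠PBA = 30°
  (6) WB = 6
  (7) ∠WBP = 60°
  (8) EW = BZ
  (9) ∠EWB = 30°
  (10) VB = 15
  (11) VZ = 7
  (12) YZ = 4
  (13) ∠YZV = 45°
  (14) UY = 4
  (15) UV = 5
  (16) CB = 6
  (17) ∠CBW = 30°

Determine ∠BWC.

Step 1: By the law of cosines on triangle WBC: WC² = 6² + 6² − 2·6·6·cos(30°) = 9.65, so WC ≈ 3.11.
Step 2: By the inverse law of cosines on triangle BWC: cos(∠BWC) = (6² + 3.11² − 6²) / (2·6·3.11) = 9.65/37.27 = 0.2588, so ∠BWC = 75°.

Therefore, the measure of angle ∠BWC = 75°.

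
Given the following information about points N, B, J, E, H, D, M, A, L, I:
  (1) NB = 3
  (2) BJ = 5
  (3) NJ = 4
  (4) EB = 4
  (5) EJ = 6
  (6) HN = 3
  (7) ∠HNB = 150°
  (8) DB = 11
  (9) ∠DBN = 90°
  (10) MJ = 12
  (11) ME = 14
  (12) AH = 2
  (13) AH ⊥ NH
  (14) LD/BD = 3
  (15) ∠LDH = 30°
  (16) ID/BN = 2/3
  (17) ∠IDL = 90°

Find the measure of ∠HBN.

Step 1: By the law of cosines on triangle BNH: BH² = 3² + 3² − 2·3·3·cos(150°) = 33.59, so BH ≈ 5.8.
Step 2: By the inverse law of cosines on triangle HBN: cos(∠HBN) = (5.8² + 3² − 3²) / (2·5.8·3) = 33.59/34.77 = 0.9659, so ∠HBN = 15°.

Therefore, the measure of angle ∠HBN = 15°.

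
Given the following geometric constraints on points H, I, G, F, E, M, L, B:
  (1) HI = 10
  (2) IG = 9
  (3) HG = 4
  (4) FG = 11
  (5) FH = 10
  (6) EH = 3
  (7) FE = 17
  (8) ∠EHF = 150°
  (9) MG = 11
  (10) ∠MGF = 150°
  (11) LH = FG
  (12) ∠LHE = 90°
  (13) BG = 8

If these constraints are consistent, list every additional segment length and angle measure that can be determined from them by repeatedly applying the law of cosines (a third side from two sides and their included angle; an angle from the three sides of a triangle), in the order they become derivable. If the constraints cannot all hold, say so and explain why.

These constraints are not satisfiable: by the triangle inequality in triangle HFE, (5) FH = 10 and (6) EH = 3 force FE ≤ 10 + 3 = 13, but (7) says FE = 17. No planar figure meets all of them, so nothing further can be derived.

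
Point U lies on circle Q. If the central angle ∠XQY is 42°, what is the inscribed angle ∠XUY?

By the inscribed angle theorem, the inscribed angle is half the central angle.
Inscribed angle = 42° / 2 = 21°

21°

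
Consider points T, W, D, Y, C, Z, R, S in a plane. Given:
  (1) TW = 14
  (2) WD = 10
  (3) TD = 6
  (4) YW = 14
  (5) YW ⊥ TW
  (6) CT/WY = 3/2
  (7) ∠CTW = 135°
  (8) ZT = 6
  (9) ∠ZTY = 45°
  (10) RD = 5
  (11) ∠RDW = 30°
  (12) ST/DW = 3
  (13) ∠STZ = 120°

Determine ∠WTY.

Step 1: By the law of cosines on triangle TWY: TY² = 14² + 14² − 2·14·14·cos(90°) = 392, so TY = 14·√2.
Step 2: By the inverse law of cosines on triangle WTY: cos(∠WTY) = (14² + (14·√2)² − 14²) / (2·14·14·√2) = 392/554.37 = 0.7071, so ∠WTY = 45°.

Therefore, the measure of angle ∠WTY = 45°.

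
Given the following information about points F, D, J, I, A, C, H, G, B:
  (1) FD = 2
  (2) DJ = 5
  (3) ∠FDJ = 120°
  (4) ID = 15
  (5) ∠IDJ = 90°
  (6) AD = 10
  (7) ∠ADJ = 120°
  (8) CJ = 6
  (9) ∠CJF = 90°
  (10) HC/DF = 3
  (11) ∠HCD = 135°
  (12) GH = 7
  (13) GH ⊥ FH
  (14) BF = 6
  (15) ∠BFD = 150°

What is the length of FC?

Step 1: By the law of cosines on triangle JDF: JF² = 5² + 2² − 2·5·2·cos(120°) = 39, so JF = √39.
Step 2: By the law of cosines on triangle FJC: FC² = √39² + 6² − 2·√39·6·cos(90°) = 75, so FC = 5·√3.

Therefore, the length of FC = 5·√3.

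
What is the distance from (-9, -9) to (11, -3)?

The horizontal distance is |11 - -9| = 20 and the vertical distance is |-3 - -9| = 6.
By the Pythagorean theorem, d = sqrt(20^2 + 6^2) = sqrt(436) = 2*sqrt(109).

2*sqrt(109)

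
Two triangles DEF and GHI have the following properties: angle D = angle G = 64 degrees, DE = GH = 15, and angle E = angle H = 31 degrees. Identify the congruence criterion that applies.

The given information provides:
angle D = angle G = 64 degrees, DE = GH = 15, and angle E = angle H = 31 degrees
This matches the ASA congruence theorem.
Two pairs of corresponding angles and the included side are equal (Angle-Side-Angle).

ASA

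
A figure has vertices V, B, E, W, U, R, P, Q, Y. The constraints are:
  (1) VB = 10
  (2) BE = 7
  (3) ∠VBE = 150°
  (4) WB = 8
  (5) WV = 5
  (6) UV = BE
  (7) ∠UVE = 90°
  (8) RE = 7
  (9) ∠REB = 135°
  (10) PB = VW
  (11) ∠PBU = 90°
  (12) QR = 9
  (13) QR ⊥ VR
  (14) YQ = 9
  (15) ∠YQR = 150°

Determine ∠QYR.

Step 1: By the law of cosines on triangle YQR: YR² = 9² + 9² − 2·9·9·cos(150°) = 302.3, so YR ≈ 17.39.
Step 2: By the inverse law of cosines on triangle QYR: cos(∠QYR) = (9² + 17.39² − 9²) / (2·9·17.39) = 302.3/312.96 = 0.9659, so ∠QYR = 15°.

Therefore, the measure of angle ∠QYR = 15°.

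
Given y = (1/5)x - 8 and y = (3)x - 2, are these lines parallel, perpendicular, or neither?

Slope of line 1: m1 = 1/5
Slope of line 2: m2 = 3
m1 != m2 and m1*m2 = 3/5 != -1. Neither.

Neither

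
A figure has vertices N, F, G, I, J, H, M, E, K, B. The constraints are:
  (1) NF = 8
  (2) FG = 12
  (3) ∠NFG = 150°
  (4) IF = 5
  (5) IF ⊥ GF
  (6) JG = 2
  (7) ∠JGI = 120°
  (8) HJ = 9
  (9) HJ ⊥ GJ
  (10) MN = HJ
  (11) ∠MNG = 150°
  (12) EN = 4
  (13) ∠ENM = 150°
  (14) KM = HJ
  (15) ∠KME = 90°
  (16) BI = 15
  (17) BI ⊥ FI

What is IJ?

Step 1: By the law of cosines on triangle GFI: GI² = 12² + 5² − 2·12·5·cos(90°) = 169, so GI = 13.
Step 2: By the law of cosines on triangle IGJ: IJ² = 13² + 2² − 2·13·2·cos(120°) = 199, so IJ = √199.

Therefore, the length of IJ = √199.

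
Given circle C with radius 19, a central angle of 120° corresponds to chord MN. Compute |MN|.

Chord length = 2r sin(θ/2)
= 2 × 19 × sin(120°/2)
= 2 × 19 × sin(60°)
= 19*sqrt(3)

19*sqrt(3)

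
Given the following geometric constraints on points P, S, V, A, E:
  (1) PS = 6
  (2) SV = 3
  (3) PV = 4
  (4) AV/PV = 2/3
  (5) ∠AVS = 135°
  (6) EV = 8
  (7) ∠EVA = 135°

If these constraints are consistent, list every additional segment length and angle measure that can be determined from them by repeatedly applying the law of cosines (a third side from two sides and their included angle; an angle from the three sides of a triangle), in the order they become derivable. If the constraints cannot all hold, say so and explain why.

The constraints are consistent. Derivable facts, in order:
After 1 step:
- AE ≈ 10.06
- SA ≈ 5.24
- ∠PSV = 36.34°
- ∠PVS = 117.28°
- ∠SPV = 26.38°
After 2 steps:
- ∠AEV = 10.8°
- ∠ASV = 21.1°
- ∠EAV = 34.2°
- ∠SAV = 23.9°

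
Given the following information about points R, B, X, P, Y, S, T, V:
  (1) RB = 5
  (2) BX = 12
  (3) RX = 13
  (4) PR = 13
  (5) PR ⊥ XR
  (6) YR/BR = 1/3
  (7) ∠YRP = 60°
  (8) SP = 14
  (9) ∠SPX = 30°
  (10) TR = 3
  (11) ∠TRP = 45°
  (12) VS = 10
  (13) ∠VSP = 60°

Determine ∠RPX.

Step 1: By the law of cosines on triangle PRX: PX² = 13² + 13² − 2·13·13·cos(90°) = 338, so PX = 13·√2.
Step 2: By the inverse law of cosines on triangle RPX: cos(∠RPX) = (13² + (13·√2)² − 13²) / (2·13·13·√2) = 338/478 = 0.7071, so ∠RPX = 45°.

Therefore, the measure of angle ∠RPX = 45°.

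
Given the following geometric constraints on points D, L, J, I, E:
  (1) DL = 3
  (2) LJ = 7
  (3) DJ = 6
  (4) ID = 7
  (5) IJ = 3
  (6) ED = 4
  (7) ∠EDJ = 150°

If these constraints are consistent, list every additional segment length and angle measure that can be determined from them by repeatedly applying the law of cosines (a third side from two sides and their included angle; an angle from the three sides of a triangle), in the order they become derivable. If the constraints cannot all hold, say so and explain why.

The constraints are consistent. Derivable facts, in order:
After 1 step:
- JE ≈ 9.67
- ∠DIJ = 58.41°
- ∠DJI = 96.38°
- ∠DJL = 25.21°
- ∠DLJ = 58.41°
- ∠IDJ = 25.21°
- ∠JDL = 96.38°
After 2 steps:
- ∠DEJ = 18.07°
- ∠DJE = 11.93°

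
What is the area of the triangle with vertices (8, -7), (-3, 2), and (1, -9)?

Using the Shoelace formula for a triangle:
Area = (1/2)|x0(y1 - y2) + x1(y2 - y0) + x2(y0 - y1)|
Area = (1/2)|8(2 - -9) + -3(-9 - -7) + 1(-7 - 2)|
Area = (1/2)|88 + 6 + -9|
Area = (1/2)|85|
Area = (1/2)(85)
Area = 85/2

85/2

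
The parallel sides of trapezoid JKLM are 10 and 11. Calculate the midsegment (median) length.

The midsegment of a trapezoid = (base1 + base2) / 2
midsegment = (10 + 11) / 2
midsegment = 21 / 2
midsegment = 21/2

21/2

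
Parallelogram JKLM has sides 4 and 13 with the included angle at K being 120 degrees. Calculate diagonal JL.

Using the law of cosines:
d^2 = 4^2 + 13^2 - 2(4)(13)cos(120 degrees)
d^2 = 16 + 169 - 104*-1/2
d^2 = 237
d = sqrt(237)

sqrt(237)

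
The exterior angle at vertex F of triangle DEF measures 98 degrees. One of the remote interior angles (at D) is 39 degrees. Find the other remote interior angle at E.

The exterior angle theorem states that an exterior angle equals the sum of the two non-adjacent interior angles.
So 98 = 39 + angle E, which gives angle E = 98 - 39 = 59 degrees.

59 degrees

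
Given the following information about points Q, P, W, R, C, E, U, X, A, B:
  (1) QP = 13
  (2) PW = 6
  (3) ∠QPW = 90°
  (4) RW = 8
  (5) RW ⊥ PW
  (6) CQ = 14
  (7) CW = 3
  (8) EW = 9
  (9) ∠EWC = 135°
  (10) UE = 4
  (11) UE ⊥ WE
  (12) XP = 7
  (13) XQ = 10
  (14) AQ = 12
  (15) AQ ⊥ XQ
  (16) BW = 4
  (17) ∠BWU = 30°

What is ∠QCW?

Step 1: By the law of cosines on triangle QPW: QW² = 13² + 6² − 2·13·6·cos(90°) = 205, so QW ≈ 14.32.
Step 2: By the inverse law of cosines on triangle QCW: cos(∠QCW) = (14² + 3² − 14.32²) / (2·14·3) = 0/84 = 0, so ∠QCW = 90°.

Therefore, the measure of angle ∠QCW = 90°.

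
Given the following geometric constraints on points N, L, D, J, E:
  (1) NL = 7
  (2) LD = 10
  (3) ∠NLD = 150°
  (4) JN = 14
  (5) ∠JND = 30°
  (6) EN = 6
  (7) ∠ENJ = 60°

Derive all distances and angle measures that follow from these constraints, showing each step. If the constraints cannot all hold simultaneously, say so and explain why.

The constraints are consistent.

Step 1: From NL = 7, LD = 10, and ∠NLD = 150°, by the law of cosines:
  ND² = NL² + LD² - 2·NL·LD·cos(150°) = 49 + 100 + 121.2 = 270.2
  ND ≈ 16.44

Step 2: From JN = 14, NE = 6, and ∠JNE = 60°, by the law of cosines:
  JE² = JN² + NE² - 2·JN·NE·cos(60°) = 196 + 36 - 84 = 148
  JE = 2·√37

Step 3: From DN = 16.44, NJ = 14, and ∠DNJ = 30°, by the law of cosines:
  DJ² = DN² + NJ² - 2·DN·NJ·cos(30°) = 270.2 + 196 - 398.6 = 67.62
  DJ ≈ 8.22

Step 4: From ND = 16.44, NL = 7, DL = 10, by the inverse law of cosines:
  cos(∠DNL) = (ND² + NL² - DL²) / (2·ND·NL)
  ∠DNL = 17.71°

Step 5: From DL = 10, DN = 16.44, LN = 7, by the inverse law of cosines:
  cos(∠LDN) = (DL² + DN² - LN²) / (2·DL·DN)
  ∠LDN = 12.29°

Step 6: From JE = 2·√37, JN = 14, EN = 6, by the inverse law of cosines:
  cos(∠EJN) = (JE² + JN² - EN²) / (2·JE·JN)
  ∠EJN = 25.28°

Step 7: From EJ = 2·√37, EN = 6, JN = 14, by the inverse law of cosines:
  cos(∠JEN) = (EJ² + EN² - JN²) / (2·EJ·EN)
  ∠JEN = 94.72°

Step 8: From DJ = 8.22, DN = 16.44, JN = 14, by the inverse law of cosines:
  cos(∠JDN) = (DJ² + DN² - JN²) / (2·DJ·DN)
  ∠JDN = 58.35°

Step 9: From JD = 8.22, JN = 14, DN = 16.44, by the inverse law of cosines:
  cos(∠DJN) = (JD² + JN² - DN²) / (2·JD·JN)
  ∠DJN = 91.65°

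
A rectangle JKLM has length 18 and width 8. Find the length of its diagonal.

A rectangle's diagonal splits it into two right triangles, with the diagonal as the hypotenuse.
By the Pythagorean theorem, d^2 = 18^2 + 8^2 = 388.
Therefore d = sqrt(388) = 2*sqrt(97).

2*sqrt(97)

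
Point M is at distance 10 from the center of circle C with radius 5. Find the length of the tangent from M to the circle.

Let T be the point of tangency. Then CT ⊥ MT (radius ⊥ tangent).
In right triangle CTM: CM² = CT² + MT²
10² = 5² + MT²
MT² = 75, MT = 5*sqrt(3)

5*sqrt(3)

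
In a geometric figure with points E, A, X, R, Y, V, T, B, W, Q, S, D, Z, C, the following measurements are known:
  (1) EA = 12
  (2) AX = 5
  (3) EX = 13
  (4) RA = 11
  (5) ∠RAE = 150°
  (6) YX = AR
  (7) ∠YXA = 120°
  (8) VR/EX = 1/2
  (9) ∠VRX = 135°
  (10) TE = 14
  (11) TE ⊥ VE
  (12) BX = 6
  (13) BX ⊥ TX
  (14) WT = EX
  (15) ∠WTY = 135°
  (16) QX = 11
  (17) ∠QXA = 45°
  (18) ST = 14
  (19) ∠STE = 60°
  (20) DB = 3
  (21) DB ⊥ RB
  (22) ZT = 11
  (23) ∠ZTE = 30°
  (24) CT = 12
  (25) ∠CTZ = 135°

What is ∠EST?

Step 1: By the law of cosines on triangle STE: SE² = 14² + 14² − 2·14·14·cos(60°) = 196, so SE = 14.
Step 2: By the inverse law of cosines on triangle EST: cos(∠EST) = (14² + 14² − 14²) / (2·14·14) = 196/392 = 0.5, so ∠EST = 60°.

Therefore, the measure of angle ∠EST = 60°.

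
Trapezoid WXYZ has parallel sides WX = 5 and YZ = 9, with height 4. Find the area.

Area = (5 + 9) * 4 / 2 = 56 / 2 = 28

28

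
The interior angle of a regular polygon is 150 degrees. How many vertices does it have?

The exterior angle is the supplement of the interior angle: 180 - 150 = 30 degrees.
Since the exterior angles of any convex polygon sum to 360 degrees, the number of sides is 360 / 30 = 12.

12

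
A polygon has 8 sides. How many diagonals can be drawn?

Total line segments between 8 vertices = C(8,2) = 28.
Subtract the 8 sides: 28 - 8 = 20 diagonals.

20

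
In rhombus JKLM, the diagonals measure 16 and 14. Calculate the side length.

Half-diagonals are 8 and 7. side = sqrt(8^2 + 7^2) = sqrt(113)

sqrt(113)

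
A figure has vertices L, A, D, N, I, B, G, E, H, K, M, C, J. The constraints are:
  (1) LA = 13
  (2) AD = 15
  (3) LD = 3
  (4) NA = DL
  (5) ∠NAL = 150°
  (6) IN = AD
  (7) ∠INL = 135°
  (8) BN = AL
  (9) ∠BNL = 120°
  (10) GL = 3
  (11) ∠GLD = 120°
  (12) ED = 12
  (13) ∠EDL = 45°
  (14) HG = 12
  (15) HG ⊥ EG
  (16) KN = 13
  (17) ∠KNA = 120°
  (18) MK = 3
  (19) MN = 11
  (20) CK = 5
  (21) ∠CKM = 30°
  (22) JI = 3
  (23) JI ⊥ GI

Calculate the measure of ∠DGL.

Step 1: By the law of cosines on triangle GLD: GD² = 3² + 3² − 2·3·3·cos(120°) = 27, so GD = 3·√3.
Step 2: By the inverse law of cosines on triangle DGL: cos(∠DGL) = ((3·√3)² + 3² − 3²) / (2·3·√3·3) = 27/31.18 = 0.866, so ∠DGL = 30°.

Therefore, the measure of angle ∠DGL = 30°.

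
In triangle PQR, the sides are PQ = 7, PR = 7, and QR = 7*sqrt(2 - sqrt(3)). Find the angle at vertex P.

When all three sides of a triangle are known, the law of cosines can be rearranged to find any angle.
cos(C) = (a² + b² - c²) / (2ab) gives cos(P) = sqrt(3)/2.
Taking the inverse cosine: P = 30°.

30°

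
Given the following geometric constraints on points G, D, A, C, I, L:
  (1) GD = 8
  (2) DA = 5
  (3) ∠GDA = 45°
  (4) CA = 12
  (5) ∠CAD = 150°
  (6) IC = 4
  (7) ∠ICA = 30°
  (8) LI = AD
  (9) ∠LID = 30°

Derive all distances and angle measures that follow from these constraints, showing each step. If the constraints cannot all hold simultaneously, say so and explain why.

The constraints are consistent.

From the given relations:
  LI = AD = 5

Step 1: From GD = 8, DA = 5, and ∠GDA = 45°, by the law of cosines:
  GA² = GD² + DA² - 2·GD·DA·cos(45°) = 64 + 25 - 56.57 = 32.43
  GA ≈ 5.69

Step 2: From DA = 5, AC = 12, and ∠DAC = 150°, by the law of cosines:
  DC² = DA² + AC² - 2·DA·AC·cos(150°) = 25 + 144 + 103.9 = 272.9
  DC ≈ 16.52

Step 3: From AC = 12, CI = 4, and ∠ACI = 30°, by the law of cosines:
  AI² = AC² + CI² - 2·AC·CI·cos(30°) = 144 + 16 - 83.14 = 76.86
  AI ≈ 8.77

Step 4: From GA = 5.69, GD = 8, AD = 5, by the inverse law of cosines:
  cos(∠AGD) = (GA² + GD² - AD²) / (2·GA·GD)
  ∠AGD = 38.38°

Step 5: From DA = 5, DC = 16.52, AC = 12, by the inverse law of cosines:
  cos(∠ADC) = (DA² + DC² - AC²) / (2·DA·DC)
  ∠ADC = 21.3°

Step 6: From AC = 12, AI = 8.77, CI = 4, by the inverse law of cosines:
  cos(∠CAI) = (AC² + AI² - CI²) / (2·AC·AI)
  ∠CAI = 13.19°

Step 7: From AD = 5, AG = 5.69, DG = 8, by the inverse law of cosines:
  cos(∠DAG) = (AD² + AG² - DG²) / (2·AD·AG)
  ∠DAG = 96.62°

Step 8: From CA = 12, CD = 16.52, AD = 5, by the inverse law of cosines:
  cos(∠ACD) = (CA² + CD² - AD²) / (2·CA·CD)
  ∠ACD = 8.7°

Step 9: From IA = 8.77, IC = 4, AC = 12, by the inverse law of cosines:
  cos(∠AIC) = (IA² + IC² - AC²) / (2·IA·IC)
  ∠AIC = 136.81°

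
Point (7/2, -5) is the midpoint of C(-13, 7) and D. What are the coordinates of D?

Using the midpoint formula: M = ((x1 + x2)/2, (y1 + y2)/2)
We know M = (7/2, -5) and C = (-13, 7)
For x: 7/2 = (-13 + x2)/2, so x2 = 2*7/2 - -13 = 20
For y: -5 = (7 + y2)/2, so y2 = 2*-5 - 7 = -17
D = (20, -17)

(20, -17)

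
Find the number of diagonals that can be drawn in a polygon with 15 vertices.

Total line segments between 15 vertices = C(15,2) = 105.
Subtract the 15 sides: 105 - 15 = 90 diagonals.

90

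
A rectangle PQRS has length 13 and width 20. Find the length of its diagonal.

A rectangle's diagonal splits it into two right triangles, with the diagonal as the hypotenuse.
By the Pythagorean theorem, d^2 = 13^2 + 20^2 = 569.
Therefore d = sqrt(569).

sqrt(569)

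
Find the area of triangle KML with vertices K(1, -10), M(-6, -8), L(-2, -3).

Shoelace: Area = (1/2)|1(-8--3) + -6(-3--10) + -2(-10--8)| = (1/2)(43) = 43/2

43/2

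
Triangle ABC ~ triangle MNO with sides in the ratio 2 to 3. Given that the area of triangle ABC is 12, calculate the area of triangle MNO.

The ratio of areas of similar triangles = (side ratio)^2.
Side ratio = 2:3, so area ratio = 4:9.
Area of MNO / Area of ABC = 9/4
Area of MNO = 12 * 9/4 = 27

27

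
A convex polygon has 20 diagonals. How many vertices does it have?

Using d = n(n - 3)/2, we solve 20 = n(n - 3)/2.
So n(n - 3) = 40.
Testing n = 8: 8 * 5 = 40 = 40. Correct.
The polygon has 8 sides.

8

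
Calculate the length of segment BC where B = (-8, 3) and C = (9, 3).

d = sqrt((17)^2 + (0)^2) = sqrt(289) = 17

17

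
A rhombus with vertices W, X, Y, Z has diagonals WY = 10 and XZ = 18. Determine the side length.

Half-diagonals are 5 and 9. side = sqrt(5^2 + 9^2) = sqrt(106)

sqrt(106)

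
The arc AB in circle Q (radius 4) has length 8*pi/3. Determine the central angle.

The full circumference is 2πr = 8*pi.
The arc is 8*pi/3 / 8*pi = 1/3 of the full circle.
So the central angle = 1/3 × 360° = 120°.

120°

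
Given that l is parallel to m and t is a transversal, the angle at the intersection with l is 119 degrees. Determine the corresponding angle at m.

When a transversal crosses parallel lines, angles in the same position at each intersection are called corresponding angles.
These are always equal, so the answer is 119 degrees.

119 degrees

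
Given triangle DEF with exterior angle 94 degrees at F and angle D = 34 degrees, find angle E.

By the exterior angle theorem: exterior angle = sum of remote interior angles.
94 = 34 + angle E
angle E = 94 - 34 = 60 degrees

60 degrees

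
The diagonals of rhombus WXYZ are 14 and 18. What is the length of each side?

In a rhombus, the diagonals bisect each other perpendicularly, creating four congruent right triangles.
Each triangle has legs 7 (half of 14) and 9 (half of 18).
The hypotenuse of each right triangle is a side of the rhombus:
side = sqrt(7^2 + 9^2) = sqrt(130)

sqrt(130)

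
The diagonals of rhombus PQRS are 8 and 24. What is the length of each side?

The diagonals of a rhombus bisect each other at right angles.
Half-diagonals: 8/2 = 4 and 24/2 = 12
side = sqrt(4^2 + 12^2)
side = sqrt(16 + 144)
side = sqrt(160) = 4*sqrt(10)

4*sqrt(10)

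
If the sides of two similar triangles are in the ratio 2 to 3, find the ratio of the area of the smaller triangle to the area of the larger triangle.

The ratio of areas of similar triangles equals the square of the side ratio.
Side ratio = 2:3
Area ratio = (2/3)^2 = 4/9 = 4:9

4:9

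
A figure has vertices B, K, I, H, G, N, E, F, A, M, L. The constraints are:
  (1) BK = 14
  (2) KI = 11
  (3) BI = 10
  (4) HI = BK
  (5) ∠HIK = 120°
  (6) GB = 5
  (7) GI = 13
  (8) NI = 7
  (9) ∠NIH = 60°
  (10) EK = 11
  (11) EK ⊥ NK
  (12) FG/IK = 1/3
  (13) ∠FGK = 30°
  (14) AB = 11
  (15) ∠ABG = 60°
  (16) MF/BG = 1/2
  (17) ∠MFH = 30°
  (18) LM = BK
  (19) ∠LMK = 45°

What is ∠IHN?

From the given relations: HI = BK = 14.
Step 1: By the law of cosines on triangle HIN: HN² = 14² + 7² − 2·14·7·cos(60°) = 147, so HN = 7·√3.
Step 2: By the inverse law of cosines on triangle IHN: cos(∠IHN) = (14² + (7·√3)² − 7²) / (2·14·7·√3) = 294/339.48 = 0.866, so ∠IHN = 30°.

Therefore, the measure of angle ∠IHN = 30°.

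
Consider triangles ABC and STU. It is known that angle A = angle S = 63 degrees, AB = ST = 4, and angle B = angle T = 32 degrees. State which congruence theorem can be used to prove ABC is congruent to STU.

The given information matches ASA: Two pairs of corresponding angles and the included side are equal (Angle-Side-Angle).

ASA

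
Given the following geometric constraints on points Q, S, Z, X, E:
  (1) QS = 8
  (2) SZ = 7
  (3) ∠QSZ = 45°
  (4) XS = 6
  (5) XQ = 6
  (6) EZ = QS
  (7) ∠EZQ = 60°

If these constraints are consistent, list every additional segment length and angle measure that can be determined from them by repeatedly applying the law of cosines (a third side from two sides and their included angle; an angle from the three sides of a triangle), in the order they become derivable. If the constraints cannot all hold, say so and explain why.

The constraints are consistent. Derivable facts, in order:
After 1 step:
- QZ ≈ 5.81
- ∠QSX = 48.19°
- ∠QXS = 83.62°
- ∠SQX = 48.19°
After 2 steps:
- QE ≈ 7.16
- ∠QZS = 76.64°
- ∠SQZ = 58.36°
After 3 steps:
- ∠EQZ = 75.33°
- ∠QEZ = 44.67°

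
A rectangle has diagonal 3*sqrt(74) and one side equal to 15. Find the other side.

Using the Pythagorean theorem: d^2 = a^2 + b^2
b^2 = d^2 - a^2
b^2 = 666 - 225
b^2 = 441
b = sqrt(441) = 21

21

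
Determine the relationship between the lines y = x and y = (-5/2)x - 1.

Slope of line 1: m1 = 1
Slope of line 2: m2 = -5/2
m1 != m2 (1 != -5/2), so not parallel.
m1 * m2 = (1) * (-5/2) = -5/2 != -1, so not perpendicular.
The lines are neither parallel nor perpendicular.

Neither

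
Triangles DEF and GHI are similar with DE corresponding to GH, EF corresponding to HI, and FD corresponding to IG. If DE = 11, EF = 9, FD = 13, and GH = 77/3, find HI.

Similar triangles have proportional sides. Setting up the proportion:
GH / DE = HI / EF
77/3 / 11 = HI / 9
HI = 9 * 77/3 / 11 = 21.

21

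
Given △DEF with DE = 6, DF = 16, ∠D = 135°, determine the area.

Area = (1/2) * DE * DF * sin(D)
Area = (1/2) * 6 * 16 * sin(135°)
Area = (1/2) * 6 * 16 * sqrt(2)/2
Area = 24*sqrt(2)

24*sqrt(2)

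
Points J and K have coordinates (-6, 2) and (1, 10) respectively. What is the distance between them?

d = sqrt((1 - -6)^2 + (10 - 2)^2)
d = sqrt(7^2 + 8^2)
d = sqrt(49 + 64)
d = sqrt(113)

sqrt(113)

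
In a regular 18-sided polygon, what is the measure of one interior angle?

Each interior angle of a regular n-gon is (n - 2) * 180 / n.
For n = 18: (18 - 2) * 180 / 18 = 2880/18 = 160 degrees.

160 degrees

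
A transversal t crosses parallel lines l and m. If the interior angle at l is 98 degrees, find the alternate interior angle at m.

Alternate interior angles formed by parallel lines and a transversal are equal.
The given angle is 98 degrees.
The alternate interior angle = 98 degrees.

98 degrees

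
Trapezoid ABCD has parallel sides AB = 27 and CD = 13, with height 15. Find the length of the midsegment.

The midsegment of a trapezoid = (base1 + base2) / 2
midsegment = (27 + 13) / 2
midsegment = 40 / 2
midsegment = 20

20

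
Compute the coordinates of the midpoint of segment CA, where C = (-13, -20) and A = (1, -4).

The midpoint is the average of the coordinates:
x: (-13 + 1)/2 = -6
y: (-20 + -4)/2 = -12
Midpoint = (-6, -12)

(-6, -12)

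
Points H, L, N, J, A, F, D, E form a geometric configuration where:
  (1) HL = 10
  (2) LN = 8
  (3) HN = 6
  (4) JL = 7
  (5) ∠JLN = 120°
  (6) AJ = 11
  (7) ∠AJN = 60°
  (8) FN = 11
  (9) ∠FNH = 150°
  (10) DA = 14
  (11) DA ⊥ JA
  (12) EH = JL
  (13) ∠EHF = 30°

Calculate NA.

Step 1: By the law of cosines on triangle JLN: JN² = 7² + 8² − 2·7·8·cos(120°) = 169, so JN = 13.
Step 2: By the law of cosines on triangle NJA: NA² = 13² + 11² − 2·13·11·cos(60°) = 147, so NA = 7·√3.

Therefore, the length of NA = 7·√3.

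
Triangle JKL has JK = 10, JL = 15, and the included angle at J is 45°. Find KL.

When two sides and the included angle are known, the law of cosines gives the third side.
c^2 = a^2 + b^2 - 2ab cos(C) generalizes the Pythagorean theorem to non-right triangles.
Here: KL^2 = 100 + 225 - 300*(sqrt(2)/2) = 325 - 150*sqrt(2)
KL = 5*sqrt(13 - 6*sqrt(2))

5*sqrt(13 - 6*sqrt(2))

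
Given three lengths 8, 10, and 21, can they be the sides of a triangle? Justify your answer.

No.
The triangle inequality is violated: 8 + 10 = 18 ≤ 21.
These lengths cannot form a triangle.

No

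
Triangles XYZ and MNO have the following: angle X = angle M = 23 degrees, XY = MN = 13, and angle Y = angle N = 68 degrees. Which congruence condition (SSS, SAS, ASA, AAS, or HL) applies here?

Consider the given information: angle X = angle M = 23 degrees, XY = MN = 13, and angle Y = angle N = 68 degrees
This is not SAS or HL: SAS requires two sides and the included angle between them. HL only applies to right triangles with matching hypotenuse and leg.
The correct criterion is ASA. Two pairs of corresponding angles and the included side are equal (Angle-Side-Angle).

ASA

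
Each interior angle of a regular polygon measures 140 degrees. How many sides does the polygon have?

Exterior angle = 180 - 140 = 40. n = 360 / 40 = 9.

9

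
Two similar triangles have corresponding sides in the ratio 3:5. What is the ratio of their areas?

Area scales with the square of linear dimensions. If every length is multiplied by 3/5, then the area is multiplied by (3/5)^2 = 9/25.
The area ratio is 9:25.

9:25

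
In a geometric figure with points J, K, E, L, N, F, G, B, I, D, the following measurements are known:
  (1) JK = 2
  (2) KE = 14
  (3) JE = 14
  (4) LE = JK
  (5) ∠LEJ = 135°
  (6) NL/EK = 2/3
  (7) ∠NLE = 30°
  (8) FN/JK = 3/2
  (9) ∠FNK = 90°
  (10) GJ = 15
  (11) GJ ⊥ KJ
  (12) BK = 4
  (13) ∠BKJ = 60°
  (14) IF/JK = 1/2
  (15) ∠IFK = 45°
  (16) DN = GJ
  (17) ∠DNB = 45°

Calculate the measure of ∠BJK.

Step 1: By the law of cosines on triangle JKB: JB² = 2² + 4² − 2·2·4·cos(60°) = 12, so JB = 2·√3.
Step 2: By the inverse law of cosines on triangle BJK: cos(∠BJK) = ((2·√3)² + 2² − 4²) / (2·2·√3·2) = 0/13.86 = 0, so ∠BJK = 90°.

Therefore, the measure of angle ∠BJK = 90°.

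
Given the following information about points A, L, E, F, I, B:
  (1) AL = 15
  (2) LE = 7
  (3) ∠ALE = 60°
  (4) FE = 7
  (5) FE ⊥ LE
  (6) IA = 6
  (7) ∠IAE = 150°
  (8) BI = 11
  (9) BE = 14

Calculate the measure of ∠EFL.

Step 1: By the law of cosines on triangle FEL: FL² = 7² + 7² − 2·7·7·cos(90°) = 98, so FL = 7·√2.
Step 2: By the inverse law of cosines on triangle EFL: cos(∠EFL) = (7² + (7·√2)² − 7²) / (2·7·7·√2) = 98/138.59 = 0.7071, so ∠EFL = 45°.

Therefore, the measure of angle ∠EFL = 45°.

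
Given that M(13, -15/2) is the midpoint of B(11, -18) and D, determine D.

Using the midpoint formula: M = ((x1 + x2)/2, (y1 + y2)/2)
We know M = (13, -15/2) and B = (11, -18)
For x: 13 = (11 + x2)/2, so x2 = 2*13 - 11 = 15
For y: -15/2 = (-18 + y2)/2, so y2 = 2*-15/2 - -18 = 3
D = (15, 3)

(15, 3)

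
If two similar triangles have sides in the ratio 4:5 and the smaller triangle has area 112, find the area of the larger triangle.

The ratio of areas of similar triangles = (side ratio)^2.
Side ratio = 4:5, so area ratio = 16:25.
Area of the larger triangle / Area of the smaller triangle = 25/16
Area of the larger triangle = 112 * 25/16 = 175

175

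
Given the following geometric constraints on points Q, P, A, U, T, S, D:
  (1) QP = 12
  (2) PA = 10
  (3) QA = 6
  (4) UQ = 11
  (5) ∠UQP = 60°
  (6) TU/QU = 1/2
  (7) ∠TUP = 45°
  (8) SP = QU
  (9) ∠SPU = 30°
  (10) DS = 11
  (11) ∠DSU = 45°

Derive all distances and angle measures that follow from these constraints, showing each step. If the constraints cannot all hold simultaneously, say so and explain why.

The constraints are consistent.

From the given relations:
  TU = 1/2·QU = 1/2·11 ≈ 5.5
  SP = QU = 11

Step 1: From PQ = 12, QU = 11, and ∠PQU = 60°, by the law of cosines:
  PU² = PQ² + QU² - 2·PQ·QU·cos(60°) = 144 + 121 - 132 = 133
  PU = √133

Step 2: From QA = 6, QP = 12, AP = 10, by the inverse law of cosines:
  cos(∠AQP) = (QA² + QP² - AP²) / (2·QA·QP)
  ∠AQP = 56.25°

Step 3: From PA = 10, PQ = 12, AQ = 6, by the inverse law of cosines:
  cos(∠APQ) = (PA² + PQ² - AQ²) / (2·PA·PQ)
  ∠APQ = 29.93°

Step 4: From AP = 10, AQ = 6, PQ = 12, by the inverse law of cosines:
  cos(∠PAQ) = (AP² + AQ² - PQ²) / (2·AP·AQ)
  ∠PAQ = 93.82°

Step 5: From PU = √133, UT = 5.5, and ∠PUT = 45°, by the law of cosines:
  PT² = PU² + UT² - 2·PU·UT·cos(45°) = 133 + 30.25 - 89.7 = 73.55
  PT ≈ 8.58

Step 6: From UP = √133, PS = 11, and ∠UPS = 30°, by the law of cosines:
  US² = UP² + PS² - 2·UP·PS·cos(30°) = 133 + 121 - 219.7 = 34.28
  US ≈ 5.85

Step 7: From PQ = 12, PU = √133, QU = 11, by the inverse law of cosines:
  cos(∠QPU) = (PQ² + PU² - QU²) / (2·PQ·PU)
  ∠QPU = 55.69°

Step 8: From UP = √133, UQ = 11, PQ = 12, by the inverse law of cosines:
  cos(∠PUQ) = (UP² + UQ² - PQ²) / (2·UP·UQ)
  ∠PUQ = 64.31°

Step 9: From US = 5.85, SD = 11, and ∠USD = 45°, by the law of cosines:
  UD² = US² + SD² - 2·US·SD·cos(45°) = 34.28 + 121 - 91.07 = 64.2
  UD ≈ 8.01

Step 10: From PT = 8.58, PU = √133, TU = 5.5, by the inverse law of cosines:
  cos(∠TPU) = (PT² + PU² - TU²) / (2·PT·PU)
  ∠TPU = 26.97°

Step 11: From UP = √133, US = 5.85, PS = 11, by the inverse law of cosines:
  cos(∠PUS) = (UP² + US² - PS²) / (2·UP·US)
  ∠PUS = 69.96°

Step 12: From TP = 8.58, TU = 5.5, PU = √133, by the inverse law of cosines:
  cos(∠PTU) = (TP² + TU² - PU²) / (2·TP·TU)
  ∠PTU = 108.03°

Step 13: From SP = 11, SU = 5.85, PU = √133, by the inverse law of cosines:
  cos(∠PSU) = (SP² + SU² - PU²) / (2·SP·SU)
  ∠PSU = 80.04°

Step 14: From UD = 8.01, US = 5.85, DS = 11, by the inverse law of cosines:
  cos(∠DUS) = (UD² + US² - DS²) / (2·UD·US)
  ∠DUS = 103.89°

Step 15: From DS = 11, DU = 8.01, SU = 5.85, by the inverse law of cosines:
  cos(∠SDU) = (DS² + DU² - SU²) / (2·DS·DU)
  ∠SDU = 31.11°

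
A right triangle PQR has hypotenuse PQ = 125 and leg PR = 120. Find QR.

By the Pythagorean theorem: QR^2 = PQ^2 - PR^2
QR^2 = 125^2 - 120^2 = 15625 - 14400 = 1225
QR = sqrt(1225) = 35

35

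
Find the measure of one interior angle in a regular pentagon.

Each interior angle of a regular n-gon is (n - 2) * 180 / n.
For n = 5: (5 - 2) * 180 / 5 = 540/5 = 108 degrees.

108 degrees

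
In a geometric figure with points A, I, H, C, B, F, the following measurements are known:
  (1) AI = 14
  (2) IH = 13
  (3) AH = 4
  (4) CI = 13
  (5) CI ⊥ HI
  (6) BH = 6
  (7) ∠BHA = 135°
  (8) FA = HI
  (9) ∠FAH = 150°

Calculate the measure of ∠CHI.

Step 1: By the law of cosines on triangle HIC: HC² = 13² + 13² − 2·13·13·cos(90°) = 338, so HC = 13·√2.
Step 2: By the inverse law of cosines on triangle CHI: cos(∠CHI) = ((13·√2)² + 13² − 13²) / (2·13·√2·13) = 338/478 = 0.7071, so ∠CHI = 45°.

Therefore, the measure of angle ∠CHI = 45°.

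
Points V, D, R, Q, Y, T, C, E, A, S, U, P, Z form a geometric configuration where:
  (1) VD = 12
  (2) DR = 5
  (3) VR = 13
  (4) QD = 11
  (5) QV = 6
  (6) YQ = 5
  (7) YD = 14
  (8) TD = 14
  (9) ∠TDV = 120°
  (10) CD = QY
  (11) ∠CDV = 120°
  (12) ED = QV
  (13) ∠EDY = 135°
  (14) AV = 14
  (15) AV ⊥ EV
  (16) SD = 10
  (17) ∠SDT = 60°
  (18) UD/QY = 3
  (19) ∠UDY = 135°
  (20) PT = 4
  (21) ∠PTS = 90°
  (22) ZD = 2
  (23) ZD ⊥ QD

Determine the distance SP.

Step 1: By the law of cosines on triangle SDT: ST² = 10² + 14² − 2·10·14·cos(60°) = 156, so ST = 2·√39.
Step 2: By the law of cosines on triangle STP: SP² = (2·√39)² + 4² − 2·2·√39·4·cos(90°) = 172, so SP = 2·√43.

Therefore, the length of SP = 2·√43.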